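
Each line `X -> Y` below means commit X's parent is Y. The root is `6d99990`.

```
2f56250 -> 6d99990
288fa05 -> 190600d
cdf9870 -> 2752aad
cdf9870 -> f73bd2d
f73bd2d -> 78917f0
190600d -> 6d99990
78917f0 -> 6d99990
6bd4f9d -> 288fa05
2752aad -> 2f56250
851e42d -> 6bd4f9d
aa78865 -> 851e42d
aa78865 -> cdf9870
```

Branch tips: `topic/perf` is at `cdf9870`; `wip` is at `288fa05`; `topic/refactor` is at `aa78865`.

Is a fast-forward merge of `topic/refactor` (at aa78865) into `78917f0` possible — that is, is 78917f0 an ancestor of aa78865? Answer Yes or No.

A fast-forward from 78917f0 to aa78865 is possible iff 78917f0 is an ancestor of aa78865.
Ancestors of aa78865: {190600d, 2752aad, 288fa05, 2f56250, 6bd4f9d, 6d99990, 78917f0, 851e42d, aa78865, cdf9870, f73bd2d}.
78917f0 is among them, so fast-forward is possible.

Yes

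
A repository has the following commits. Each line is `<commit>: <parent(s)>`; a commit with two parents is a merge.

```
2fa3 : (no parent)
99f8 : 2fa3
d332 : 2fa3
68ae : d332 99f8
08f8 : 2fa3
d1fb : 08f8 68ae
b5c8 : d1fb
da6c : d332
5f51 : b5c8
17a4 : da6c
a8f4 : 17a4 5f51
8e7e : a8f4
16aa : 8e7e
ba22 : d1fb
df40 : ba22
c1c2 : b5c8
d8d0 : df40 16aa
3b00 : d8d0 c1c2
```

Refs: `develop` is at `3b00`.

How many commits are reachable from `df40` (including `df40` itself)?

8

Walking parent pointers from df40: reachable set = {08f8, 2fa3, 68ae, 99f8, ba22, d1fb, d332, df40}.
That is 8 commits.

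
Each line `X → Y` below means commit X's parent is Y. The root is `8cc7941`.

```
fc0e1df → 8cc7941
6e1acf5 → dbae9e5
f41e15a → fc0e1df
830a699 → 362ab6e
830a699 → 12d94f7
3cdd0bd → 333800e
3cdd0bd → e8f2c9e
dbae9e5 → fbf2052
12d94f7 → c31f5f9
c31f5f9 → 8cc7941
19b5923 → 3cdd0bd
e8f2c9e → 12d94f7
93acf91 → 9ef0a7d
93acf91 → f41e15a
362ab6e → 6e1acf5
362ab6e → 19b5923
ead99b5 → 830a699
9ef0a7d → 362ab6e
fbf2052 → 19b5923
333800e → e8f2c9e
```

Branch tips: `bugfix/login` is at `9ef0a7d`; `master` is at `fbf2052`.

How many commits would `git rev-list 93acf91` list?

Walking parent pointers from 93acf91: reachable set = {12d94f7, 19b5923, 333800e, 362ab6e, 3cdd0bd, 6e1acf5, 8cc7941, 93acf91, 9ef0a7d, c31f5f9, dbae9e5, e8f2c9e, f41e15a, fbf2052, fc0e1df}.
That is 15 commits.

15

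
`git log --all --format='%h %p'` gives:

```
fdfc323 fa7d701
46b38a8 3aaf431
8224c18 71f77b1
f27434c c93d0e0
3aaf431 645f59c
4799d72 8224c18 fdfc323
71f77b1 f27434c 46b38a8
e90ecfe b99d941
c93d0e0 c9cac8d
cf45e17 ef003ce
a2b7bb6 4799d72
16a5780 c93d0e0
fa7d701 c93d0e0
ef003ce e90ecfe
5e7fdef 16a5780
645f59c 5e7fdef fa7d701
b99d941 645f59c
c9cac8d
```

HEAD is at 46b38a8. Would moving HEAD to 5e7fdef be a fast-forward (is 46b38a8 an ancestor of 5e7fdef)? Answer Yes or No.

A fast-forward from 46b38a8 to 5e7fdef is possible iff 46b38a8 is an ancestor of 5e7fdef.
Ancestors of 5e7fdef: {16a5780, 5e7fdef, c93d0e0, c9cac8d}.
46b38a8 is not among them, so fast-forward is not possible.

No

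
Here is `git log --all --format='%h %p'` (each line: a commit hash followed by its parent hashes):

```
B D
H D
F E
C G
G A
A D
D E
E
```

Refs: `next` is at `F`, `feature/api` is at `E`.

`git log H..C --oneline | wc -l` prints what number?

Reachable from C: {A, C, D, E, G}.
Reachable from H: {D, E, H}.
In C's history but not H's: {A, C, G} — 3 commits.

3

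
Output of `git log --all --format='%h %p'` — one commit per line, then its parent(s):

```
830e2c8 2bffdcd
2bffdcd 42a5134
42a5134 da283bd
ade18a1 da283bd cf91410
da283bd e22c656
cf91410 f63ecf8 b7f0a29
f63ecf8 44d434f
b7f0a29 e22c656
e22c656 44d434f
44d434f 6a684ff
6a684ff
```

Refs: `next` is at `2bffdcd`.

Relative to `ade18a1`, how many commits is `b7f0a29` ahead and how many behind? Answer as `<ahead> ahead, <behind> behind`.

Reachable from b7f0a29: {44d434f, 6a684ff, b7f0a29, e22c656}.
Reachable from ade18a1: {44d434f, 6a684ff, ade18a1, b7f0a29, cf91410, da283bd, e22c656, f63ecf8}.
Only in b7f0a29's history (ahead): {} — 0.
Only in ade18a1's history (behind): {ade18a1, cf91410, da283bd, f63ecf8} — 4.

0 ahead, 4 behind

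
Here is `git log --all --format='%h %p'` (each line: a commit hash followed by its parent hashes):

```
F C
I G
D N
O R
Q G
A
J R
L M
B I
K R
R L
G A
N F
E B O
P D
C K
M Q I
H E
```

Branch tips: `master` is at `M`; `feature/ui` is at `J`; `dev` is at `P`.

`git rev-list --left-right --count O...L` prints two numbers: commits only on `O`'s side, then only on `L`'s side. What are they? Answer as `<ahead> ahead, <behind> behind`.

2 ahead, 0 behind

Reachable from O: {A, G, I, L, M, O, Q, R}.
Reachable from L: {A, G, I, L, M, Q}.
Only in O's history (ahead): {O, R} — 2.
Only in L's history (behind): {} — 0.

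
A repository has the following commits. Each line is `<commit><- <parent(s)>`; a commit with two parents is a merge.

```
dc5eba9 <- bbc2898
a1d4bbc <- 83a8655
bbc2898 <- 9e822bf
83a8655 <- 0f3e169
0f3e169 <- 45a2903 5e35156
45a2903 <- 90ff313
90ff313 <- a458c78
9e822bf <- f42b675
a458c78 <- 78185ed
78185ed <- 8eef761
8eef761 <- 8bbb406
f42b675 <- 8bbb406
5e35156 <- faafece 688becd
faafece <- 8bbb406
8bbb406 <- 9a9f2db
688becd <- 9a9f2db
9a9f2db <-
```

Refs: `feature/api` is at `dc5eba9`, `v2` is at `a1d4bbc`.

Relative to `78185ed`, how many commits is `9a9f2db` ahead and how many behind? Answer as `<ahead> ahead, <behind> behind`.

Reachable from 9a9f2db: {9a9f2db}.
Reachable from 78185ed: {78185ed, 8bbb406, 8eef761, 9a9f2db}.
Only in 9a9f2db's history (ahead): {} — 0.
Only in 78185ed's history (behind): {78185ed, 8bbb406, 8eef761} — 3.

0 ahead, 3 behind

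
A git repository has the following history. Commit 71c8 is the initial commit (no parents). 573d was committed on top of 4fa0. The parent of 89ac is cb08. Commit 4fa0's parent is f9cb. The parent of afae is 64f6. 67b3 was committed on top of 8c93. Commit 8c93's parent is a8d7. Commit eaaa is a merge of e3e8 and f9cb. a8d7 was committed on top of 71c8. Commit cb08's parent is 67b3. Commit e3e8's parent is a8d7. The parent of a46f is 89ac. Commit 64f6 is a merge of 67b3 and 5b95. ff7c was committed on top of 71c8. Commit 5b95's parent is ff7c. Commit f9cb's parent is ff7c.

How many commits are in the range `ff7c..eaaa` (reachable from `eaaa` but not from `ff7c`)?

4

Reachable from eaaa: {71c8, a8d7, e3e8, eaaa, f9cb, ff7c}.
Reachable from ff7c: {71c8, ff7c}.
In eaaa's history but not ff7c's: {a8d7, e3e8, eaaa, f9cb} — 4 commits.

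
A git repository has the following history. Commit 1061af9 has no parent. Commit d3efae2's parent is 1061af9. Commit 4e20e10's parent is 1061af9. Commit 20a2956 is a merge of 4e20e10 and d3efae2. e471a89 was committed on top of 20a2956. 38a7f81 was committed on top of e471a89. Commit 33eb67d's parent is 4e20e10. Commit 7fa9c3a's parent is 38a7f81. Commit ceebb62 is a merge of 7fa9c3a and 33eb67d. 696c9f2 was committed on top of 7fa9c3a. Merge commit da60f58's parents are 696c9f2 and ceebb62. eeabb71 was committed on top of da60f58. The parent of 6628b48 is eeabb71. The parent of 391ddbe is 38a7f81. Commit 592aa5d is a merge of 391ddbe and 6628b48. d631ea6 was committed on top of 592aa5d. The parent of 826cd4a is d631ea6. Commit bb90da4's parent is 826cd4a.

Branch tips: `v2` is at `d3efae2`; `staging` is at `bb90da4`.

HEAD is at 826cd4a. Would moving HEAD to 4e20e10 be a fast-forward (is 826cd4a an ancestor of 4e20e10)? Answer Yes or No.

No

A fast-forward from 826cd4a to 4e20e10 is possible iff 826cd4a is an ancestor of 4e20e10.
Ancestors of 4e20e10: {1061af9, 4e20e10}.
826cd4a is not among them, so fast-forward is not possible.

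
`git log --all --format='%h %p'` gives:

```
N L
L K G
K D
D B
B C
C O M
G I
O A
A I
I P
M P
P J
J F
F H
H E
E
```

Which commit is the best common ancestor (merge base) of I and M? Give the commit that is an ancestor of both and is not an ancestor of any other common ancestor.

Ancestors of I: {E, F, H, I, J, P}.
Ancestors of M: {E, F, H, J, M, P}.
Common ancestors: {E, F, H, J, P}.
Among these, P is not an ancestor of any other common ancestor — it is the merge base.

P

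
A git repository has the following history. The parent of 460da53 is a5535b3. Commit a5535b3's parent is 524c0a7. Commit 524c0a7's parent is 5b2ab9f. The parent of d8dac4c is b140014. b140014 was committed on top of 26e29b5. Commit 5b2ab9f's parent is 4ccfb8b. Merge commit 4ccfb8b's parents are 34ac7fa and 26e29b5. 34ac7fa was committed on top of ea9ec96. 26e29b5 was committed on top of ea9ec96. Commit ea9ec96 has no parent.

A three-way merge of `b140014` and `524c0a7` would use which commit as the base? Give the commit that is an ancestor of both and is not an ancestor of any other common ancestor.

Ancestors of b140014: {26e29b5, b140014, ea9ec96}.
Ancestors of 524c0a7: {26e29b5, 34ac7fa, 4ccfb8b, 524c0a7, 5b2ab9f, ea9ec96}.
Common ancestors: {26e29b5, ea9ec96}.
Among these, 26e29b5 is not an ancestor of any other common ancestor — it is the merge base.

26e29b5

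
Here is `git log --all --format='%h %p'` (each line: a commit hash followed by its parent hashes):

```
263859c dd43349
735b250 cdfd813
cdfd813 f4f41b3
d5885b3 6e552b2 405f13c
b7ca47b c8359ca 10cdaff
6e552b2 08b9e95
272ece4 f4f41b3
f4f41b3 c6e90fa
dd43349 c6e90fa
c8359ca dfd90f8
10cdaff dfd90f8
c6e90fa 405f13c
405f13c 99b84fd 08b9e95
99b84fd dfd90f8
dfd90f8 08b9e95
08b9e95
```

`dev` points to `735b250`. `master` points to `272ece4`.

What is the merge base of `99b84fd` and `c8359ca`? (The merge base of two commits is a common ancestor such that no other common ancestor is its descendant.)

Ancestors of 99b84fd: {08b9e95, 99b84fd, dfd90f8}.
Ancestors of c8359ca: {08b9e95, c8359ca, dfd90f8}.
Common ancestors: {08b9e95, dfd90f8}.
Among these, dfd90f8 is not an ancestor of any other common ancestor — it is the merge base.

dfd90f8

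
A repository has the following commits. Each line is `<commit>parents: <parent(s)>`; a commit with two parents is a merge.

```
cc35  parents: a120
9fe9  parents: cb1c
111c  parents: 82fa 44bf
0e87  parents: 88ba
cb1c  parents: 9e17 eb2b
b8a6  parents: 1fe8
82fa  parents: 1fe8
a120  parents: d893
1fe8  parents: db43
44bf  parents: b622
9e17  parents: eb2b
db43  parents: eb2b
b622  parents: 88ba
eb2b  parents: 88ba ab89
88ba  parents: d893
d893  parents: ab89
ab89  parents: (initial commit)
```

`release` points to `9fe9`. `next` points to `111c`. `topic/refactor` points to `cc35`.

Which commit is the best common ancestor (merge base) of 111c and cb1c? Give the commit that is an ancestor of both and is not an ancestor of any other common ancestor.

eb2b

Ancestors of 111c: {111c, 1fe8, 44bf, 82fa, 88ba, ab89, b622, d893, db43, eb2b}.
Ancestors of cb1c: {88ba, 9e17, ab89, cb1c, d893, eb2b}.
Common ancestors: {88ba, ab89, d893, eb2b}.
Among these, eb2b is not an ancestor of any other common ancestor — it is the merge base.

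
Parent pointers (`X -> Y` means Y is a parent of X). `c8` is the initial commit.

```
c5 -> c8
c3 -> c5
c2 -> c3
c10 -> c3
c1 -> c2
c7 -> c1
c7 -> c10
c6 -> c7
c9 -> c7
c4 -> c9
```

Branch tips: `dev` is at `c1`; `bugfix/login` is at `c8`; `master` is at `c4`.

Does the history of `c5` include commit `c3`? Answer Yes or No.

Ancestors of c5: {c5, c8}.
c3 is not in that set, so it is not an ancestor of c5.

No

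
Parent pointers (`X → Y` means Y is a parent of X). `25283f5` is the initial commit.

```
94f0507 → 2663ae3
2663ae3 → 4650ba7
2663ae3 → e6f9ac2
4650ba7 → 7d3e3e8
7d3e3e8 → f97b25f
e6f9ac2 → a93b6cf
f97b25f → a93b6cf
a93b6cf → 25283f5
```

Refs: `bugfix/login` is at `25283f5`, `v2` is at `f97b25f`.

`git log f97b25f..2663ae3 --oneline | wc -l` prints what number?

Reachable from 2663ae3: {25283f5, 2663ae3, 4650ba7, 7d3e3e8, a93b6cf, e6f9ac2, f97b25f}.
Reachable from f97b25f: {25283f5, a93b6cf, f97b25f}.
In 2663ae3's history but not f97b25f's: {2663ae3, 4650ba7, 7d3e3e8, e6f9ac2} — 4 commits.

4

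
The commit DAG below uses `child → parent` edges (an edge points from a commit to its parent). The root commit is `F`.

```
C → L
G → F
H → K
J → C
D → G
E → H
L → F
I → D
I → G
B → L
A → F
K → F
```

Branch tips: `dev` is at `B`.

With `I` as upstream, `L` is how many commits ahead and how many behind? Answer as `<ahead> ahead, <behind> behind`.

1 ahead, 3 behind

Reachable from L: {F, L}.
Reachable from I: {D, F, G, I}.
Only in L's history (ahead): {L} — 1.
Only in I's history (behind): {D, G, I} — 3.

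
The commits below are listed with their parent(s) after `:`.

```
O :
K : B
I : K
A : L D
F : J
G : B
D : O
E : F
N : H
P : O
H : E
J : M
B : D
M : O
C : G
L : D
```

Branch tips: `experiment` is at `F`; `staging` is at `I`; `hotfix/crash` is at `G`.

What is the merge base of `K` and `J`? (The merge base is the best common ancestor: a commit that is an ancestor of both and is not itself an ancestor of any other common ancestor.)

Ancestors of K: {B, D, K, O}.
Ancestors of J: {J, M, O}.
Common ancestors: {O}.
The only common ancestor is O, so it is the merge base.

O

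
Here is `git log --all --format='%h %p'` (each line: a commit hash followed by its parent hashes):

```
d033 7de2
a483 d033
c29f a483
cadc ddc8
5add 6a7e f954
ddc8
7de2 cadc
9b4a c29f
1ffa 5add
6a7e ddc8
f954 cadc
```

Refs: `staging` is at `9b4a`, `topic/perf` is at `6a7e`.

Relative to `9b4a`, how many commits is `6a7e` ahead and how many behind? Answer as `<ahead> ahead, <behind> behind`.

Reachable from 6a7e: {6a7e, ddc8}.
Reachable from 9b4a: {7de2, 9b4a, a483, c29f, cadc, d033, ddc8}.
Only in 6a7e's history (ahead): {6a7e} — 1.
Only in 9b4a's history (behind): {7de2, 9b4a, a483, c29f, cadc, d033} — 6.

1 ahead, 6 behind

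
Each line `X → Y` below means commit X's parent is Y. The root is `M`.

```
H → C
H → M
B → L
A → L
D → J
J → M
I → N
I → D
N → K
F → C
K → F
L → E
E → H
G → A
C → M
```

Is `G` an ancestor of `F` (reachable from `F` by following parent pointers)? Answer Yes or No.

No

Ancestors of F: {C, F, M}.
G is not in that set, so it is not an ancestor of F.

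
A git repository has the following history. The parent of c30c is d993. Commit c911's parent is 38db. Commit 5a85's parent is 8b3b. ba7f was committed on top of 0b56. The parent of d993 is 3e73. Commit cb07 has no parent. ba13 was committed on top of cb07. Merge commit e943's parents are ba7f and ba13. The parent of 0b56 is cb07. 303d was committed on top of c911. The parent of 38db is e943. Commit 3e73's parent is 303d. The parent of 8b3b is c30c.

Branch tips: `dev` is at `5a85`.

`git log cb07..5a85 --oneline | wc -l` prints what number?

Reachable from 5a85: {0b56, 303d, 38db, 3e73, 5a85, 8b3b, ba13, ba7f, c30c, c911, cb07, d993, e943}.
Reachable from cb07: {cb07}.
In 5a85's history but not cb07's: {0b56, 303d, 38db, 3e73, 5a85, 8b3b, ba13, ba7f, c30c, c911, d993, e943} — 12 commits.

12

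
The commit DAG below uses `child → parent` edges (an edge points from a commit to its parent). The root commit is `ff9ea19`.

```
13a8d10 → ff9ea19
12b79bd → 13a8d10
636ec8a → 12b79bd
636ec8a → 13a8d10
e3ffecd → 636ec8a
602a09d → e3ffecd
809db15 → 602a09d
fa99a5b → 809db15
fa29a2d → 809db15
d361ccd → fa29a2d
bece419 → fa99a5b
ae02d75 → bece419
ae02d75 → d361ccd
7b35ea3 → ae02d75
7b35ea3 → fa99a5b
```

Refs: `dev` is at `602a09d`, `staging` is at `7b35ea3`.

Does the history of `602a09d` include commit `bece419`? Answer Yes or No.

No

Ancestors of 602a09d: {12b79bd, 13a8d10, 602a09d, 636ec8a, e3ffecd, ff9ea19}.
bece419 is not in that set, so it is not an ancestor of 602a09d.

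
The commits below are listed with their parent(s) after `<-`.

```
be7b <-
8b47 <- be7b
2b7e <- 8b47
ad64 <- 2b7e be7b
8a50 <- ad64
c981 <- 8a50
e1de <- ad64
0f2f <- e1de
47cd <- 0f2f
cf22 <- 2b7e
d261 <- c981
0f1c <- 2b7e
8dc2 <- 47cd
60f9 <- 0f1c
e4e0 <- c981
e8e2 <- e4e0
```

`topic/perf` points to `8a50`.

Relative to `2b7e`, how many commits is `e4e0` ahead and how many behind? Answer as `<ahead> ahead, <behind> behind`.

4 ahead, 0 behind

Reachable from e4e0: {2b7e, 8a50, 8b47, ad64, be7b, c981, e4e0}.
Reachable from 2b7e: {2b7e, 8b47, be7b}.
Only in e4e0's history (ahead): {8a50, ad64, c981, e4e0} — 4.
Only in 2b7e's history (behind): {} — 0.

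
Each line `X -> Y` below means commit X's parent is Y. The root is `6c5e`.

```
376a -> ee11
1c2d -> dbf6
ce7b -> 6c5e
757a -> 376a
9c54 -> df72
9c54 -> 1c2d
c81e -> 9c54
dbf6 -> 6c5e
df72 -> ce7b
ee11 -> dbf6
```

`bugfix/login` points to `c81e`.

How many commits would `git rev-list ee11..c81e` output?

Reachable from c81e: {1c2d, 6c5e, 9c54, c81e, ce7b, dbf6, df72}.
Reachable from ee11: {6c5e, dbf6, ee11}.
In c81e's history but not ee11's: {1c2d, 9c54, c81e, ce7b, df72} — 5 commits.

5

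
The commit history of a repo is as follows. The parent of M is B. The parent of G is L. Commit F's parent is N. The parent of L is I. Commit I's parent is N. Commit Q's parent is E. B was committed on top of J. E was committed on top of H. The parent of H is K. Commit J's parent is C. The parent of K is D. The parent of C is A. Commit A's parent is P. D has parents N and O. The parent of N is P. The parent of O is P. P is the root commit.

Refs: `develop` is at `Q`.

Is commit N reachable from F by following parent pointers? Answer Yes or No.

Yes

Ancestors of F (commits reachable by following parents): {F, N, P}.
N is in that set, so it is an ancestor of F.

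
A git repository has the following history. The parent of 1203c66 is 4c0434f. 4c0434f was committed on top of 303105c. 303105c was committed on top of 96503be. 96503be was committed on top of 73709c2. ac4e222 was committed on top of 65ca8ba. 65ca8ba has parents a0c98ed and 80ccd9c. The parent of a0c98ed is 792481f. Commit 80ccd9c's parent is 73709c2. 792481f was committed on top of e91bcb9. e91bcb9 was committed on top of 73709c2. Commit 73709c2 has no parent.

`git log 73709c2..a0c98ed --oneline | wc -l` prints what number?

Reachable from a0c98ed: {73709c2, 792481f, a0c98ed, e91bcb9}.
Reachable from 73709c2: {73709c2}.
In a0c98ed's history but not 73709c2's: {792481f, a0c98ed, e91bcb9} — 3 commits.

3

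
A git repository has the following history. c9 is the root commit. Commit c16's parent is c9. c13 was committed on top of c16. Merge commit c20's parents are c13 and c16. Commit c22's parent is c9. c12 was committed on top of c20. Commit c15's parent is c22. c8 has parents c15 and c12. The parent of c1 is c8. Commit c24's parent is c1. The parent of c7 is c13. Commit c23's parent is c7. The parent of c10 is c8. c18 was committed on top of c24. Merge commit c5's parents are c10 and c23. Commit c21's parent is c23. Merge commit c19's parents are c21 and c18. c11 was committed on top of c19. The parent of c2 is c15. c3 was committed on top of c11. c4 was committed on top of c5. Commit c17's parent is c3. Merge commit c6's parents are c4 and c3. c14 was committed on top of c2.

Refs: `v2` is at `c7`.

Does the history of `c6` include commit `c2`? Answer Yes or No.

Ancestors of c6: {c1, c10, c11, c12, c13, c15, c16, c18, c19, c20, c21, c22, c23, c24, c3, c4, c5, c6, c7, c8, c9}.
c2 is not in that set, so it is not an ancestor of c6.

No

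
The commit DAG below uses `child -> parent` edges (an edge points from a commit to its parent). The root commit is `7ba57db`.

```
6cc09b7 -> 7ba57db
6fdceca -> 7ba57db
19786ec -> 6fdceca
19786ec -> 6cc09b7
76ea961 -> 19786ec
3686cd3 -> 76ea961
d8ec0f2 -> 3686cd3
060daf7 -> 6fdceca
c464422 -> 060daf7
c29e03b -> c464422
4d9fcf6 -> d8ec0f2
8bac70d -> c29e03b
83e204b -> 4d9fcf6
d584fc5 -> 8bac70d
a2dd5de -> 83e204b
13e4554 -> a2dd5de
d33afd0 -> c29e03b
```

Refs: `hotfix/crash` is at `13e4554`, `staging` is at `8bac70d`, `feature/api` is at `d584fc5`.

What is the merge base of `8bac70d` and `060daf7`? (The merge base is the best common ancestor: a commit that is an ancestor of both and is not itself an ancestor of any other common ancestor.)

060daf7

Ancestors of 8bac70d: {060daf7, 6fdceca, 7ba57db, 8bac70d, c29e03b, c464422}.
Ancestors of 060daf7: {060daf7, 6fdceca, 7ba57db}.
Common ancestors: {060daf7, 6fdceca, 7ba57db}.
Among these, 060daf7 is not an ancestor of any other common ancestor — it is the merge base.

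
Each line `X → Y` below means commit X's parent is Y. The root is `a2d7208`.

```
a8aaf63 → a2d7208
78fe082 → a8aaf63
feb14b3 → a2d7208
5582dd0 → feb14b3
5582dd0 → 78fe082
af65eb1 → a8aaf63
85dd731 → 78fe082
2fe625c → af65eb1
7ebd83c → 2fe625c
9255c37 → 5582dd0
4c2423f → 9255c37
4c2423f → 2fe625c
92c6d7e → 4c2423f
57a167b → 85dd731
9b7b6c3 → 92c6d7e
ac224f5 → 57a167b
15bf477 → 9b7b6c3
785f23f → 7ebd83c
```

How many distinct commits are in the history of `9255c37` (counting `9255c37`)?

Walking parent pointers from 9255c37: reachable set = {5582dd0, 78fe082, 9255c37, a2d7208, a8aaf63, feb14b3}.
That is 6 commits.

6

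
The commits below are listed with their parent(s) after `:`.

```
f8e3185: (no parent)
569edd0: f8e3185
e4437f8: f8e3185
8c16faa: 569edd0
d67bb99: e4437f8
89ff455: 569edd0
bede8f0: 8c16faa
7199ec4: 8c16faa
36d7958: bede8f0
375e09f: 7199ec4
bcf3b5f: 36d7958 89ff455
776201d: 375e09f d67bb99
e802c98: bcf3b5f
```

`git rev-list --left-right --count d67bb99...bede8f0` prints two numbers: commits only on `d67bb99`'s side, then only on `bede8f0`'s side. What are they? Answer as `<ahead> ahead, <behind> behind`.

Reachable from d67bb99: {d67bb99, e4437f8, f8e3185}.
Reachable from bede8f0: {569edd0, 8c16faa, bede8f0, f8e3185}.
Only in d67bb99's history (ahead): {d67bb99, e4437f8} — 2.
Only in bede8f0's history (behind): {569edd0, 8c16faa, bede8f0} — 3.

2 ahead, 3 behind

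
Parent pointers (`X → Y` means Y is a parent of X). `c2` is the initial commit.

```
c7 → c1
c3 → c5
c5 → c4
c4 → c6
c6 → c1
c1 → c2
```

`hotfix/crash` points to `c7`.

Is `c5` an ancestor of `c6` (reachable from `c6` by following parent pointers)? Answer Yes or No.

Ancestors of c6: {c1, c2, c6}.
c5 is not in that set, so it is not an ancestor of c6.

No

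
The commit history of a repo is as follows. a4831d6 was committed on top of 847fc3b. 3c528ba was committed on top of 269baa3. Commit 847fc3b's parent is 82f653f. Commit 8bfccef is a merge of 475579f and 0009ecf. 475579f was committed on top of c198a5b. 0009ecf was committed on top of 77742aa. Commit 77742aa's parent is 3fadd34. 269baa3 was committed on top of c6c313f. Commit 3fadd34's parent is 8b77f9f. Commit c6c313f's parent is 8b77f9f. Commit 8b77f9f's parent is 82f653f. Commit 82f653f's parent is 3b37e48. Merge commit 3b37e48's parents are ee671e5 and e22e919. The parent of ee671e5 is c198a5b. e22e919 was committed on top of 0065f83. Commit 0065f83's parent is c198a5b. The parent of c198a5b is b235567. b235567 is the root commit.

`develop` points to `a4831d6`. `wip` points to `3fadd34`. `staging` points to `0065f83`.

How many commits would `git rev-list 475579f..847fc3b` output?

6

Reachable from 847fc3b: {0065f83, 3b37e48, 82f653f, 847fc3b, b235567, c198a5b, e22e919, ee671e5}.
Reachable from 475579f: {475579f, b235567, c198a5b}.
In 847fc3b's history but not 475579f's: {0065f83, 3b37e48, 82f653f, 847fc3b, e22e919, ee671e5} — 6 commits.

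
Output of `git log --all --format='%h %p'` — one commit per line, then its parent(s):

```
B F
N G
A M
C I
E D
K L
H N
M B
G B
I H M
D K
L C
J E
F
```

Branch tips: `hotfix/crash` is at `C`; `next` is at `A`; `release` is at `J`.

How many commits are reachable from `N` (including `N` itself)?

4

Walking parent pointers from N: reachable set = {B, F, G, N}.
That is 4 commits.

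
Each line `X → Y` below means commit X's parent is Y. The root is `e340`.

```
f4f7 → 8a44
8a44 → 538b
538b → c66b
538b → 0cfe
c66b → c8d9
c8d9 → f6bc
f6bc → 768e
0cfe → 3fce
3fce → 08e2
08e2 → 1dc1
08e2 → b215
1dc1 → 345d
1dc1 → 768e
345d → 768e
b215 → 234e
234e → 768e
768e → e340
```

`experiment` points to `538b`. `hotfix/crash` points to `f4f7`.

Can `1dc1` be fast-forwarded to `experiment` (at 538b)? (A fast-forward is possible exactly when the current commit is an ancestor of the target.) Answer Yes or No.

Yes

A fast-forward from 1dc1 to 538b is possible iff 1dc1 is an ancestor of 538b.
Ancestors of 538b: {08e2, 0cfe, 1dc1, 234e, 345d, 3fce, 538b, 768e, b215, c66b, c8d9, e340, f6bc}.
1dc1 is among them, so fast-forward is possible.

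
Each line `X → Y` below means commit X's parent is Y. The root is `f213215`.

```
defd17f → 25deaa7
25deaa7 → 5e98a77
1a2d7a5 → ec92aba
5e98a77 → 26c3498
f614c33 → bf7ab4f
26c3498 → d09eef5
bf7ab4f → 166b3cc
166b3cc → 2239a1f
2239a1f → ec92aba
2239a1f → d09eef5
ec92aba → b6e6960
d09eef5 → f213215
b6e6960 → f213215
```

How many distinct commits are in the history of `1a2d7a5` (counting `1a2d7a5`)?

Walking parent pointers from 1a2d7a5: reachable set = {1a2d7a5, b6e6960, ec92aba, f213215}.
That is 4 commits.

4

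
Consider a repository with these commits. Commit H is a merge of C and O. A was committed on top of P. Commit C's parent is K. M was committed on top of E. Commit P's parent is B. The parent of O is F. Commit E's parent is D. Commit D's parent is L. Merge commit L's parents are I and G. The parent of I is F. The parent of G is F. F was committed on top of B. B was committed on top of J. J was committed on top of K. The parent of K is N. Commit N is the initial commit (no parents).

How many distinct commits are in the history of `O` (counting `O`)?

6

Walking parent pointers from O: reachable set = {B, F, J, K, N, O}.
That is 6 commits.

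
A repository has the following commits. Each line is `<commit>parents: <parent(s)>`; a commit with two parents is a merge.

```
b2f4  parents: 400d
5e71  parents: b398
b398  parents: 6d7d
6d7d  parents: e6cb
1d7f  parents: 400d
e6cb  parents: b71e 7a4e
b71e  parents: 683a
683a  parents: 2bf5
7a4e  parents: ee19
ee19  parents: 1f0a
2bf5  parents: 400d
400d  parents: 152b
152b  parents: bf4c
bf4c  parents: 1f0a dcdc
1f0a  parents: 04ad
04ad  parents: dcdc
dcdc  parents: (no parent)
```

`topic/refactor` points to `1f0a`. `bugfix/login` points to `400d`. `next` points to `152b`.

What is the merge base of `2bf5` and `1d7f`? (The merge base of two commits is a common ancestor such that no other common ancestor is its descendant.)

Ancestors of 2bf5: {04ad, 152b, 1f0a, 2bf5, 400d, bf4c, dcdc}.
Ancestors of 1d7f: {04ad, 152b, 1d7f, 1f0a, 400d, bf4c, dcdc}.
Common ancestors: {04ad, 152b, 1f0a, 400d, bf4c, dcdc}.
Among these, 400d is not an ancestor of any other common ancestor — it is the merge base.

400d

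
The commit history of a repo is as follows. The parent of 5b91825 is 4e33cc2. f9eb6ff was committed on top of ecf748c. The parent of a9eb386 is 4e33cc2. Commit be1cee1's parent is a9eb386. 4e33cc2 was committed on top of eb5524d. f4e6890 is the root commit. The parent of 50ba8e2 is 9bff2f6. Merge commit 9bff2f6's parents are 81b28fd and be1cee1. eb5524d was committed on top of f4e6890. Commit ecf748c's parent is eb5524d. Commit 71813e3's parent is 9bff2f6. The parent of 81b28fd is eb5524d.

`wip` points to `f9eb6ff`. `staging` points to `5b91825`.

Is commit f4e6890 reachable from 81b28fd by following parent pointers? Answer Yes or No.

Yes

Ancestors of 81b28fd (commits reachable by following parents): {81b28fd, eb5524d, f4e6890}.
f4e6890 is in that set, so it is an ancestor of 81b28fd.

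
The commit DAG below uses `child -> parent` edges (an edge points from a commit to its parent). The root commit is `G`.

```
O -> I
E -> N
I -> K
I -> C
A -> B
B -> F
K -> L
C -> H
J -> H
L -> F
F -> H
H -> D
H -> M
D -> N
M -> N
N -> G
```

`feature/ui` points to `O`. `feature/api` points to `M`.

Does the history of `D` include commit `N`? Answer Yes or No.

Yes

Ancestors of D (commits reachable by following parents): {D, G, N}.
N is in that set, so it is an ancestor of D.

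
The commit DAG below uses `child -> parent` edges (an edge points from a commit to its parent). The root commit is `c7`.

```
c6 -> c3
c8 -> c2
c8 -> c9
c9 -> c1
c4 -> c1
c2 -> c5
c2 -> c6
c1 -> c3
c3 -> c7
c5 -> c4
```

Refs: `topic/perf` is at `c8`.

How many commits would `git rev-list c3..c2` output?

5

Reachable from c2: {c1, c2, c3, c4, c5, c6, c7}.
Reachable from c3: {c3, c7}.
In c2's history but not c3's: {c1, c2, c4, c5, c6} — 5 commits.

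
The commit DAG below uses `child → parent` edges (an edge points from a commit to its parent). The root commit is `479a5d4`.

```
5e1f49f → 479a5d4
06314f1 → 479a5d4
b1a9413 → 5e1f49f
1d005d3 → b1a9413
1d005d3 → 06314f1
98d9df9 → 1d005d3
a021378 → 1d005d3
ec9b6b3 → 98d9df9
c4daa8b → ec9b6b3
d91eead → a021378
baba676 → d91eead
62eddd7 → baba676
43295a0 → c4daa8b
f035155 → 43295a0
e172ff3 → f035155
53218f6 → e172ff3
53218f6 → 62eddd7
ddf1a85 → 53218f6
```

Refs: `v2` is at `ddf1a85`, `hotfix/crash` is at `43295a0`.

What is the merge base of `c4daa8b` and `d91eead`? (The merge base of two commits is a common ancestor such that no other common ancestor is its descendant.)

Ancestors of c4daa8b: {06314f1, 1d005d3, 479a5d4, 5e1f49f, 98d9df9, b1a9413, c4daa8b, ec9b6b3}.
Ancestors of d91eead: {06314f1, 1d005d3, 479a5d4, 5e1f49f, a021378, b1a9413, d91eead}.
Common ancestors: {06314f1, 1d005d3, 479a5d4, 5e1f49f, b1a9413}.
Among these, 1d005d3 is not an ancestor of any other common ancestor — it is the merge base.

1d005d3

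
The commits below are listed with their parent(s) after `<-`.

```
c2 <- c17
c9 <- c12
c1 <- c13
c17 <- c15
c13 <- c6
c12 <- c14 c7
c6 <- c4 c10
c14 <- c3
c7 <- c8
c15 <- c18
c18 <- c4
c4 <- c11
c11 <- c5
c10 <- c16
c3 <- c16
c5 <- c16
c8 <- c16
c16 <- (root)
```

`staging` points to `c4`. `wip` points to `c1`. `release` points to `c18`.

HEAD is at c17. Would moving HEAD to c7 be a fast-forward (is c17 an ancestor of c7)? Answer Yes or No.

A fast-forward from c17 to c7 is possible iff c17 is an ancestor of c7.
Ancestors of c7: {c16, c7, c8}.
c17 is not among them, so fast-forward is not possible.

No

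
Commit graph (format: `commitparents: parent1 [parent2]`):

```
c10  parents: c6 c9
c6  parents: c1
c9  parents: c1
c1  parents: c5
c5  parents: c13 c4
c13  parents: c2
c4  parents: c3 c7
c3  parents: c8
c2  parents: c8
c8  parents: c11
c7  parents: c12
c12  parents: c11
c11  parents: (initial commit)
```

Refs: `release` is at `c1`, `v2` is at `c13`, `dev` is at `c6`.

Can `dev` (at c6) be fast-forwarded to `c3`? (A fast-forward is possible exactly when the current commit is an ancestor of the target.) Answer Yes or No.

No

A fast-forward from c6 to c3 is possible iff c6 is an ancestor of c3.
Ancestors of c3: {c11, c3, c8}.
c6 is not among them, so fast-forward is not possible.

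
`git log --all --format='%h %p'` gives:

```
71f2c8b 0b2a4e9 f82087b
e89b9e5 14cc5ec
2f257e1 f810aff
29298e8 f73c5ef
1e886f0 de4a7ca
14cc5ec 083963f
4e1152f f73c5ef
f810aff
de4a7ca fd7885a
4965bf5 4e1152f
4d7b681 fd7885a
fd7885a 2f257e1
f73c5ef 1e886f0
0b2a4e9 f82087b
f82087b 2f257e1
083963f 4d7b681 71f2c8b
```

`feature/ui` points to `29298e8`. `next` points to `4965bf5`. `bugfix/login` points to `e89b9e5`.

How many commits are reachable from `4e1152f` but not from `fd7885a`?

Reachable from 4e1152f: {1e886f0, 2f257e1, 4e1152f, de4a7ca, f73c5ef, f810aff, fd7885a}.
Reachable from fd7885a: {2f257e1, f810aff, fd7885a}.
In 4e1152f's history but not fd7885a's: {1e886f0, 4e1152f, de4a7ca, f73c5ef} — 4 commits.

4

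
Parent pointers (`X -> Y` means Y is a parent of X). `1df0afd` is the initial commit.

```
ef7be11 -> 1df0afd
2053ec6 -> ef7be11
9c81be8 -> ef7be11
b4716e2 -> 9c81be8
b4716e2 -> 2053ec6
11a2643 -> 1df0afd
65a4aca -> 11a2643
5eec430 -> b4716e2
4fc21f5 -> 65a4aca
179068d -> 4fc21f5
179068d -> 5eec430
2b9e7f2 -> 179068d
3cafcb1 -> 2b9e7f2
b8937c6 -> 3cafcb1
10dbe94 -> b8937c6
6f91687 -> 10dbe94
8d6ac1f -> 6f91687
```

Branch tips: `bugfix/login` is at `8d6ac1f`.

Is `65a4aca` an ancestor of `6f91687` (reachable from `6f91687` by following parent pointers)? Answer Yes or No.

Ancestors of 6f91687 (commits reachable by following parents): {10dbe94, 11a2643, 179068d, 1df0afd, 2053ec6, 2b9e7f2, 3cafcb1, 4fc21f5, 5eec430, 65a4aca, 6f91687, 9c81be8, b4716e2, b8937c6, ef7be11}.
65a4aca is in that set, so it is an ancestor of 6f91687.

Yes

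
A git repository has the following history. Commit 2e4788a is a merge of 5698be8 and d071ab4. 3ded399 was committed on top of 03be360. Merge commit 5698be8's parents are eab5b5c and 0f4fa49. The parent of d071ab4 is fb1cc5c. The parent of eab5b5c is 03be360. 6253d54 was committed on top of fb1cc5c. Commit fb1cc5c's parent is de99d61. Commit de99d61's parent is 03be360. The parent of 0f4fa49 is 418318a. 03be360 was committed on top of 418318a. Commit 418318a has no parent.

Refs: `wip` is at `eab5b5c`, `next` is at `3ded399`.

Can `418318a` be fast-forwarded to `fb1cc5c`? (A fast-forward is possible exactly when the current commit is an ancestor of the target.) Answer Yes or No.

Yes

A fast-forward from 418318a to fb1cc5c is possible iff 418318a is an ancestor of fb1cc5c.
Ancestors of fb1cc5c: {03be360, 418318a, de99d61, fb1cc5c}.
418318a is among them, so fast-forward is possible.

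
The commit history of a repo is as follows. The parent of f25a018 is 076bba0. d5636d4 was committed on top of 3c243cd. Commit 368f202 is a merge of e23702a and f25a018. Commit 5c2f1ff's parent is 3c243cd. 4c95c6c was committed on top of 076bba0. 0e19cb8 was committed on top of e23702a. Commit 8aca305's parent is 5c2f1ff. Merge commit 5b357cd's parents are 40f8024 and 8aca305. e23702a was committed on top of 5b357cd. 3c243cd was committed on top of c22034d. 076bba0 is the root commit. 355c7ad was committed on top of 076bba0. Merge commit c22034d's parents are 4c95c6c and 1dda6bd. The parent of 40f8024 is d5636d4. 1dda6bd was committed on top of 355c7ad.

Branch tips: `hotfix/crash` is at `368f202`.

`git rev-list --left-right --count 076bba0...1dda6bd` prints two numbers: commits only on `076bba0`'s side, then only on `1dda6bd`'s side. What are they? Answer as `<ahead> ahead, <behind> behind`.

0 ahead, 2 behind

Reachable from 076bba0: {076bba0}.
Reachable from 1dda6bd: {076bba0, 1dda6bd, 355c7ad}.
Only in 076bba0's history (ahead): {} — 0.
Only in 1dda6bd's history (behind): {1dda6bd, 355c7ad} — 2.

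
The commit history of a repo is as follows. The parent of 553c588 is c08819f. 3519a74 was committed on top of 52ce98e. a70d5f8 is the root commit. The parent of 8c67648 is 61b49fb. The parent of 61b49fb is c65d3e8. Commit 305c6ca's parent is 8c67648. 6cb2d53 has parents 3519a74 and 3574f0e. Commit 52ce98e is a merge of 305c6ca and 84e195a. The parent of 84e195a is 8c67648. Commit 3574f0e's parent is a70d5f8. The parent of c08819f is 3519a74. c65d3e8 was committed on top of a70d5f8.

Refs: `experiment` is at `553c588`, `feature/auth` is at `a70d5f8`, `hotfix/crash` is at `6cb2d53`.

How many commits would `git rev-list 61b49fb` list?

Walking parent pointers from 61b49fb: reachable set = {61b49fb, a70d5f8, c65d3e8}.
That is 3 commits.

3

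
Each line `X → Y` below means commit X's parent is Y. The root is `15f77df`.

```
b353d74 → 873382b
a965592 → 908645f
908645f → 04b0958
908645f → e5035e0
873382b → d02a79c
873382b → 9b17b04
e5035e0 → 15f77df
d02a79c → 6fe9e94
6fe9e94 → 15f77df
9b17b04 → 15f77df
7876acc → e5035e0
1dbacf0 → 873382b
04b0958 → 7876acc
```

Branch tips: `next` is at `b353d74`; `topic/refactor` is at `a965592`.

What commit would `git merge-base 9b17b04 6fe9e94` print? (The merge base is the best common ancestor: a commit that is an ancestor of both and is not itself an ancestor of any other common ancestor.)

15f77df

Ancestors of 9b17b04: {15f77df, 9b17b04}.
Ancestors of 6fe9e94: {15f77df, 6fe9e94}.
Common ancestors: {15f77df}.
The only common ancestor is 15f77df, so it is the merge base.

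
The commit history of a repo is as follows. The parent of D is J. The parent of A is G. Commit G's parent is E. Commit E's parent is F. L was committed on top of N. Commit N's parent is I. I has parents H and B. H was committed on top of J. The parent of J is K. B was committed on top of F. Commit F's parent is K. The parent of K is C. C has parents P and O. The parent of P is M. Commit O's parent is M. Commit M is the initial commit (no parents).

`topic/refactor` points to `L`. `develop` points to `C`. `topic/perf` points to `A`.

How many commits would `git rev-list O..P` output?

Reachable from P: {M, P}.
Reachable from O: {M, O}.
In P's history but not O's: {P} — 1 commit.

1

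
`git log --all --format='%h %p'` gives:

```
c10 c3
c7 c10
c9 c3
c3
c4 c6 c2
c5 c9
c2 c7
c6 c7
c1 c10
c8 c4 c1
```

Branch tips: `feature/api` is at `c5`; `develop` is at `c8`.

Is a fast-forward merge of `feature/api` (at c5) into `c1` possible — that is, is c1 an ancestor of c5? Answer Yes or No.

A fast-forward from c1 to c5 is possible iff c1 is an ancestor of c5.
Ancestors of c5: {c3, c5, c9}.
c1 is not among them, so fast-forward is not possible.

No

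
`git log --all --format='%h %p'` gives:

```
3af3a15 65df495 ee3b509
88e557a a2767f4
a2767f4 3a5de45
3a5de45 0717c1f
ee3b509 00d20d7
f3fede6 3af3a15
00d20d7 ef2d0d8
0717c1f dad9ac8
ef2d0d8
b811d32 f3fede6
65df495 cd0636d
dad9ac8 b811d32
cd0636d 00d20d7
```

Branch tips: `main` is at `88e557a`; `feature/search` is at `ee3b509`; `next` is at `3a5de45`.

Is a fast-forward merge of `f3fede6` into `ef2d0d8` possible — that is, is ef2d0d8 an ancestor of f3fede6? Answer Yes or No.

Yes

A fast-forward from ef2d0d8 to f3fede6 is possible iff ef2d0d8 is an ancestor of f3fede6.
Ancestors of f3fede6: {00d20d7, 3af3a15, 65df495, cd0636d, ee3b509, ef2d0d8, f3fede6}.
ef2d0d8 is among them, so fast-forward is possible.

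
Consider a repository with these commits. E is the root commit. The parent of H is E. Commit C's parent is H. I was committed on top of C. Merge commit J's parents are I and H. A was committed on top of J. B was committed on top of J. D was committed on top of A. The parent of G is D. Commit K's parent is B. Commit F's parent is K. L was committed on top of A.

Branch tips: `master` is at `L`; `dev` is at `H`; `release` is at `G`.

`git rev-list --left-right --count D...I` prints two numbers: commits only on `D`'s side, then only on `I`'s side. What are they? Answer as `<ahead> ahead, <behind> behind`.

3 ahead, 0 behind

Reachable from D: {A, C, D, E, H, I, J}.
Reachable from I: {C, E, H, I}.
Only in D's history (ahead): {A, D, J} — 3.
Only in I's history (behind): {} — 0.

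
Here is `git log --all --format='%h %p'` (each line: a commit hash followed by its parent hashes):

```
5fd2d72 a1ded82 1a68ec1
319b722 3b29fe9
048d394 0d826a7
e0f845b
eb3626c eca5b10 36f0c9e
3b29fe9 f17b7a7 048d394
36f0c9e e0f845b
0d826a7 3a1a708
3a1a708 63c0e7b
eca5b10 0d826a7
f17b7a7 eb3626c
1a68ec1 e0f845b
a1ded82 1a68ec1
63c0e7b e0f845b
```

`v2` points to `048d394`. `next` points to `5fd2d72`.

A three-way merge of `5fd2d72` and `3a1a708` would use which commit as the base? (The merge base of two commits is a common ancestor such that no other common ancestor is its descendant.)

e0f845b

Ancestors of 5fd2d72: {1a68ec1, 5fd2d72, a1ded82, e0f845b}.
Ancestors of 3a1a708: {3a1a708, 63c0e7b, e0f845b}.
Common ancestors: {e0f845b}.
The only common ancestor is e0f845b, so it is the merge base.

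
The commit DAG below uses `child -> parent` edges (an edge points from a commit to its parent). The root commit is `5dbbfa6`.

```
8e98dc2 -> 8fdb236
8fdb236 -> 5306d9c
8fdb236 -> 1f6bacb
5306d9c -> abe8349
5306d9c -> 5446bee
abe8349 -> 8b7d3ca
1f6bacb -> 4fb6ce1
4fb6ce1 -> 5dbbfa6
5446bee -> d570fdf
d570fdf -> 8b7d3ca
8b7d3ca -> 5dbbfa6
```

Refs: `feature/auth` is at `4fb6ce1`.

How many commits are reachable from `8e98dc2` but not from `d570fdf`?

7

Reachable from 8e98dc2: {1f6bacb, 4fb6ce1, 5306d9c, 5446bee, 5dbbfa6, 8b7d3ca, 8e98dc2, 8fdb236, abe8349, d570fdf}.
Reachable from d570fdf: {5dbbfa6, 8b7d3ca, d570fdf}.
In 8e98dc2's history but not d570fdf's: {1f6bacb, 4fb6ce1, 5306d9c, 5446bee, 8e98dc2, 8fdb236, abe8349} — 7 commits.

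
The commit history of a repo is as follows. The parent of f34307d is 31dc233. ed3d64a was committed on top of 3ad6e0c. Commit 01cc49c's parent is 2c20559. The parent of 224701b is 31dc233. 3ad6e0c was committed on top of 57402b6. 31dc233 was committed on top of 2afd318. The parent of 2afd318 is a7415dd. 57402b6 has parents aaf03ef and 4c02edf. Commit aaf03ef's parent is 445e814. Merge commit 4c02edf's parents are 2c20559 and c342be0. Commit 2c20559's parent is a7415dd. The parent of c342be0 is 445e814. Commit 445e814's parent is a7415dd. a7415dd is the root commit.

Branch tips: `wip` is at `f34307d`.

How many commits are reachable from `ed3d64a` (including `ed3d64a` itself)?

Walking parent pointers from ed3d64a: reachable set = {2c20559, 3ad6e0c, 445e814, 4c02edf, 57402b6, a7415dd, aaf03ef, c342be0, ed3d64a}.
That is 9 commits.

9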